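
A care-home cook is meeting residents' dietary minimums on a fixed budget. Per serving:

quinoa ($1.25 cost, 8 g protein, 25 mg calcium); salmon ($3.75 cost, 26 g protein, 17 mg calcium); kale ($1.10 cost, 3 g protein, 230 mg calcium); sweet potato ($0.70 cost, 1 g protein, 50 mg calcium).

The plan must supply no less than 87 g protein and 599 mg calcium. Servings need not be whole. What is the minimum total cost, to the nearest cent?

$14.13

Two binding constraints pin down two serving amounts, so the optimal mix uses at most two foods. The candidates are each food alone (scaled to the tighter of protein/calcium) and each pair with both constraints tight.
quinoa only: max(87/8, 599/25) = 23.96 servings → $29.95.
salmon only: max(87/26, 599/17) = 35.24 servings → $132.13.
kale only: max(87/3, 599/230) = 29 servings → $31.90.
sweet potato only: max(87/1, 599/50) = 87 servings → $60.90.
quinoa + salmon: intersection lies outside the first quadrant.
quinoa + kale with both tight: 10.32 servings and 1.483 servings → $14.53.
quinoa + sweet potato with both tight: 10 servings and 6.979 servings → $17.39.
salmon + kale with both tight: 3.072 servings and 2.377 servings → $14.13.
salmon + sweet potato with both tight: 2.924 servings and 10.99 servings → $18.65.
kale + sweet potato with both targets exact would need a negative amount; discard.
Cheapest feasible corner: $14.13.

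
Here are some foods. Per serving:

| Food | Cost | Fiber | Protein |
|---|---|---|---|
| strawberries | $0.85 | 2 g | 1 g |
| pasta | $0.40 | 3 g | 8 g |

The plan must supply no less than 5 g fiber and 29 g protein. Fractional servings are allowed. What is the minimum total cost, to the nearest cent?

$1.45

strawberries only: max(5/2, 29/1) = 29 servings → $24.65.
pasta only: max(5/3, 29/8) = 3.625 servings → $1.45.
strawberries + pasta: the both-tight solution has a negative serving — not a feasible corner.
The minimum over all feasible corners is $1.45.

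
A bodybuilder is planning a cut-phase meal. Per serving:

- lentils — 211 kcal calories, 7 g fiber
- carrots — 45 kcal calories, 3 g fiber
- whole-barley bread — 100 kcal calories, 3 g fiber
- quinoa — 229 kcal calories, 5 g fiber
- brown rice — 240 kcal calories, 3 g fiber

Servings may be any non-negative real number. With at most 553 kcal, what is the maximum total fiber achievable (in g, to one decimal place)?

36.9 g

Fiber per kcal: carrots 0.06667, lentils 0.03318, whole-barley bread 0.03, quinoa 0.02183, brown rice 0.0125.
With no serving limits, spend the whole calories allowance on carrots: 553 kcal / 45 kcal × 3 g = 36.9 g.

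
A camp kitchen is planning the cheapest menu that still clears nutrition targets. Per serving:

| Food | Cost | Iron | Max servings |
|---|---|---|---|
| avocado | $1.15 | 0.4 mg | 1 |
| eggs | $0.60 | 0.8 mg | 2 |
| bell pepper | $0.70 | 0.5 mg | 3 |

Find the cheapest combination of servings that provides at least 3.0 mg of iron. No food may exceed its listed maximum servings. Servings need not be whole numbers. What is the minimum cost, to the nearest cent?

$3.16

Cost per mg of iron: eggs $0.7500, bell pepper $1.4000, avocado $2.8750.
Take 2 servings of eggs: +1.6 mg iron for $1.20 (total $1.20, still need 1.4 mg).
Take 2.8 servings of bell pepper: +1.4 mg iron for $1.96 (total $3.16, still need 0.0 mg).
Filling from the cheapest source first is optimal under one linear minimum: $3.16.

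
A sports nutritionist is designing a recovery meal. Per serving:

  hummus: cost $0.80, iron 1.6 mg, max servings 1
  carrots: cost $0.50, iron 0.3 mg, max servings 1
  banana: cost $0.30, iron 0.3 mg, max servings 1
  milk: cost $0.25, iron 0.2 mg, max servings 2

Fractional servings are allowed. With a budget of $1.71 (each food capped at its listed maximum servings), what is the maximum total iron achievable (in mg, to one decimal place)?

Iron per dollar: hummus 2, banana 1, milk 0.8, carrots 0.6.
Take 1 serving of hummus: spends $0.80, +1.6 mg iron (running total 1.6 mg).
Take 1 serving of banana: spends $0.30, +0.3 mg iron (running total 1.9 mg).
Take 2 servings of milk: spends $0.50, +0.4 mg iron (running total 2.3 mg).
Take 0.22 servings of carrots: spends $0.11, +0.1 mg iron (running total 2.4 mg).
Filling greedily by iron-per-dollar is optimal for one linear limit, giving 2.4 mg.

2.4 mg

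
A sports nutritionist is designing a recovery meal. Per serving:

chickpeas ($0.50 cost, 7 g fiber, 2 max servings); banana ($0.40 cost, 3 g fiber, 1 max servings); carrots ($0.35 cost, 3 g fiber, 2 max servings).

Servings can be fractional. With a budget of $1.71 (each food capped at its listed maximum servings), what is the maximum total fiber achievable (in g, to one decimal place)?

20.1 g

Fiber per dollar: chickpeas 14, carrots 8.571, banana 7.5.
Take 2 servings of chickpeas: spends $1.00, +14.0 g fiber (running total 14.0 g).
Take 2 servings of carrots: spends $0.70, +6.0 g fiber (running total 20.0 g).
Take 0.025 servings of banana: spends $0.01, +0.1 g fiber (running total 20.1 g).
Filling greedily by fiber-per-dollar is optimal for one linear limit, giving 20.1 g.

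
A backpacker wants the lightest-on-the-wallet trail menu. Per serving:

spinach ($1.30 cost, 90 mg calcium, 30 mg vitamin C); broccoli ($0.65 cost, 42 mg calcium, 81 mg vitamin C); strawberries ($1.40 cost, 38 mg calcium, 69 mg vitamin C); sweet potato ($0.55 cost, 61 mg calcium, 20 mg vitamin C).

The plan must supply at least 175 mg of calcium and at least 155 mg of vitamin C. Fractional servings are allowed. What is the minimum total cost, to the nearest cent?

The cheapest plan sits at a corner of the feasible region — with two constraints it uses at most two foods.
spinach only: max(175/90, 155/30) = 5.167 servings → $6.72.
broccoli only: max(175/42, 155/81) = 4.167 servings → $2.71.
strawberries only: max(175/38, 155/69) = 4.605 servings → $6.45.
sweet potato only: max(175/61, 155/20) = 7.75 servings → $4.26.
spinach + broccoli with both tight: 1.271 servings and 1.443 servings → $2.59.
spinach + strawberries with both tight: 1.22 servings and 1.716 servings → $3.99.
spinach + sweet potato with both targets exact would need a negative amount; discard.
broccoli + strawberries with both targets exact would need a negative amount; discard.
broccoli + sweet potato with both tight: 1.452 servings and 1.869 servings → $1.97.
strawberries + sweet potato with both tight: 1.727 servings and 1.793 servings → $3.40.
So the least-cost plan costs $1.97.

$1.97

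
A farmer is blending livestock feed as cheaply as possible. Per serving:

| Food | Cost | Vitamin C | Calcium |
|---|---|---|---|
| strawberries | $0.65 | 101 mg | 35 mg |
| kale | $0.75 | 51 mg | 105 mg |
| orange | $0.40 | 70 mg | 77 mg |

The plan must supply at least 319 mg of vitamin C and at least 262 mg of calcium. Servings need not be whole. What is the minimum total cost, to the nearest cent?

An LP optimum is at a vertex; with two nutrient constraints at most two foods are used. Check each candidate.
strawberries only: max(319/101, 262/35) = 7.486 servings → $4.87.
kale only: max(319/51, 262/105) = 6.255 servings → $4.69.
orange only: max(319/70, 262/77) = 4.557 servings → $1.82.
strawberries + kale with both tight: 2.283 servings and 1.734 servings → $2.78.
strawberries + orange with both tight: 1.168 servings and 2.872 servings → $1.91.
kale + orange: the both-tight solution has a negative serving — not a feasible corner.
Cheapest feasible corner: $1.82.

$1.82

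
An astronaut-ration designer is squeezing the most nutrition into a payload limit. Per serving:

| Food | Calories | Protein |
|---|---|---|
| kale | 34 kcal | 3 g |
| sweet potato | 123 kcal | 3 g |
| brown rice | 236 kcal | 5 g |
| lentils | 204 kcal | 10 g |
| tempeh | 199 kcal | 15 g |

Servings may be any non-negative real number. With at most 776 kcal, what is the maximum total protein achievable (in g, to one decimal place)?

68.5 g

Protein per kcal: kale 0.08824, tempeh 0.07538, lentils 0.04902, sweet potato 0.02439, brown rice 0.02119.
With no serving limits, spend the whole calories allowance on kale: 776 kcal / 34 kcal × 3 g = 68.5 g.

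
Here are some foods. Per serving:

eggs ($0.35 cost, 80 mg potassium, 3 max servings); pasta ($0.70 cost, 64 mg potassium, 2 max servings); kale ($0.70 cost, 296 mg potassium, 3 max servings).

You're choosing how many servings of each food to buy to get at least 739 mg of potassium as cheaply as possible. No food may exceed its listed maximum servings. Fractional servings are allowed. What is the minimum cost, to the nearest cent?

Cost per mg of potassium: kale $0.0024, eggs $0.0044, pasta $0.0109.
Take 2.497 servings of kale: +739.0 mg potassium for $1.75 (total $1.75, still need 0.0 mg).
Filling from the cheapest source first is optimal under one linear minimum: $1.75.

$1.75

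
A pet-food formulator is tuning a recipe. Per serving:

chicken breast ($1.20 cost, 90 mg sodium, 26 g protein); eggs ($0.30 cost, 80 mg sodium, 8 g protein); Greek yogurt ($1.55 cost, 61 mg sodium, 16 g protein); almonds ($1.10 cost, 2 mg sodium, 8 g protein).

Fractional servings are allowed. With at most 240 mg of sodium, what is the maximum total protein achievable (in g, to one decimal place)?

960.0 g

Protein per mg sodium: almonds 4, chicken breast 0.2889, Greek yogurt 0.2623, eggs 0.1.
With no serving limits, spend the whole sodium allowance on almonds: 240 mg / 2 mg × 8 g = 960.0 g.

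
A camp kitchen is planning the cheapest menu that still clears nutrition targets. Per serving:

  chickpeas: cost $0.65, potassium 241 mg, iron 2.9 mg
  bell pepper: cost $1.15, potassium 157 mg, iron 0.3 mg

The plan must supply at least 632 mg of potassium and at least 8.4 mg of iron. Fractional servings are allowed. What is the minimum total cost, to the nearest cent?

$1.88

chickpeas only: max(632/241, 8.4/2.9) = 2.897 servings → $1.88.
bell pepper only: max(632/157, 8.4/0.3) = 28 servings → $32.20.
chickpeas + bell pepper with both targets exact would need a negative amount; discard.
So the least-cost plan costs $1.88.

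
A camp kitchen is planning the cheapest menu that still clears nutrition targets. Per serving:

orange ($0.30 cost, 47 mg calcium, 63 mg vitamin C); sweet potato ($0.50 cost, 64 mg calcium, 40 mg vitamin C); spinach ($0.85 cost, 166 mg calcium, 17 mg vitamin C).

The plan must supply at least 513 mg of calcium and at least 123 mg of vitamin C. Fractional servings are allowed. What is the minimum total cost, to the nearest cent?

$2.70

An LP optimum is at a vertex; with two nutrient constraints at most two foods are used. Check each candidate.
orange only: max(513/47, 123/63) = 10.91 servings → $3.27.
sweet potato only: max(513/64, 123/40) = 8.016 servings → $4.01.
spinach only: max(513/166, 123/17) = 7.235 servings → $6.15.
orange + sweet potato: intersection lies outside the first quadrant.
orange + spinach with both tight: 1.211 servings and 2.747 servings → $2.70.
sweet potato + spinach with both tight: 2.107 servings and 2.278 servings → $2.99.
The minimum over all feasible corners is $2.70.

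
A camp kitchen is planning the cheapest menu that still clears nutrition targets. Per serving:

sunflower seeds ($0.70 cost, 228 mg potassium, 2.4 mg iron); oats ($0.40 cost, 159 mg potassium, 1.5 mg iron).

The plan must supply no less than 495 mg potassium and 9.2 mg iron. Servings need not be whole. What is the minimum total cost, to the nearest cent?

Check every corner: each single food scaled to meet both minima, and each pair solved so both constraints bind.
sunflower seeds only: max(495/228, 9.2/2.4) = 3.833 servings → $2.68.
oats only: max(495/159, 9.2/1.5) = 6.133 servings → $2.45.
sunflower seeds + oats: intersection lies outside the first quadrant.
The minimum over all feasible corners is $2.45.

$2.45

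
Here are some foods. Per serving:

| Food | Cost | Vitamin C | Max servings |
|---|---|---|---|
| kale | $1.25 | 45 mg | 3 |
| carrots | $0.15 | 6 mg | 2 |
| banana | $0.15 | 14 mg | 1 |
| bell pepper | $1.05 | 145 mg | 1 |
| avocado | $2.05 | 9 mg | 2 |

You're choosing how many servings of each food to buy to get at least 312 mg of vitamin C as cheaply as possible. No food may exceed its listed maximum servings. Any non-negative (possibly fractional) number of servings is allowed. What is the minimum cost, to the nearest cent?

Cost per mg of vitamin C: bell pepper $0.0072, banana $0.0107, carrots $0.0250, kale $0.0278, avocado $0.2278.
Take 1 serving of bell pepper: +145.0 mg vitamin C for $1.05 (total $1.05, still need 167.0 mg).
Take 1 serving of banana: +14.0 mg vitamin C for $0.15 (total $1.20, still need 153.0 mg).
Take 2 servings of carrots: +12.0 mg vitamin C for $0.30 (total $1.50, still need 141.0 mg).
Take 3 servings of kale: +135.0 mg vitamin C for $3.75 (total $5.25, still need 6.0 mg).
Take 0.6667 servings of avocado: +6.0 mg vitamin C for $1.37 (total $6.62, still need 0.0 mg).
Filling from the cheapest source first is optimal under one linear minimum: $6.62.

$6.62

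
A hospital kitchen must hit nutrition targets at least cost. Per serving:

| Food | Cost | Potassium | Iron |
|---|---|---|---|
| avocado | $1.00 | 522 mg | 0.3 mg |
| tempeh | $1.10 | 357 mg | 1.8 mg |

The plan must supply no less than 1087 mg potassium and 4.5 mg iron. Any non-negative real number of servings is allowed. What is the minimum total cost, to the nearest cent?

This is a tiny linear program; its minimum lies at a vertex of the feasible set. List the vertices and price them.
avocado only: max(1087/522, 4.5/0.3) = 15 servings → $15.00.
tempeh only: max(1087/357, 4.5/1.8) = 3.045 servings → $3.35.
avocado + tempeh with both tight: 0.4205 servings and 2.43 servings → $3.09.
Cheapest feasible corner: $3.09.

$3.09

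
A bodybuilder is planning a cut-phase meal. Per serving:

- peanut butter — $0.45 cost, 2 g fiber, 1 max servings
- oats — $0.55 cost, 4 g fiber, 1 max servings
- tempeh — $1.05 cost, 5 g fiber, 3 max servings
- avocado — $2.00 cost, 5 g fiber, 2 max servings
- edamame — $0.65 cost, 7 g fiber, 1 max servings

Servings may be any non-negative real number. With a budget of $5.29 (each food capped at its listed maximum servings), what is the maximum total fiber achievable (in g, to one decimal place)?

29.2 g

Fiber per dollar: edamame 10.77, oats 7.273, tempeh 4.762, peanut butter 4.444, avocado 2.5.
Take 1 serving of edamame: spends $0.65, +7.0 g fiber (running total 7.0 g).
Take 1 serving of oats: spends $0.55, +4.0 g fiber (running total 11.0 g).
Take 3 servings of tempeh: spends $3.15, +15.0 g fiber (running total 26.0 g).
Take 1 serving of peanut butter: spends $0.45, +2.0 g fiber (running total 28.0 g).
Take 0.245 servings of avocado: spends $0.49, +1.2 g fiber (running total 29.2 g).
Filling greedily by fiber-per-dollar is optimal for one linear limit, giving 29.2 g.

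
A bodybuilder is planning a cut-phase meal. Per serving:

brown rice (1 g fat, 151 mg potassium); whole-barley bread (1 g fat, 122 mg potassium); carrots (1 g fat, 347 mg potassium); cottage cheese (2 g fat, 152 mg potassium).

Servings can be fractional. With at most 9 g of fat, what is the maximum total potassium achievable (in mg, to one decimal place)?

3123.0 mg

Potassium per g fat: carrots 347, brown rice 151, whole-barley bread 122, cottage cheese 76.
With no serving limits, spend the whole fat allowance on carrots: 9 g / 1 g × 347 mg = 3123.0 mg.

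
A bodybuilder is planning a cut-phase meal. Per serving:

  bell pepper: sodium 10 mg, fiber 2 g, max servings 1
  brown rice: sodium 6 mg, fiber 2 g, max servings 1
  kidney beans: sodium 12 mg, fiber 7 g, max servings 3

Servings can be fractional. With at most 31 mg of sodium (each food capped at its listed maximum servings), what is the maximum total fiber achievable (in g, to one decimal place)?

Fiber per mg sodium: kidney beans 0.5833, brown rice 0.3333, bell pepper 0.2.
Take 2.583 servings of kidney beans: uses 31 mg sodium, +18.1 g fiber (running total 18.1 g).
Greedy by best ratio exhausts the sodium allowance optimally: 18.1 g.

18.1 g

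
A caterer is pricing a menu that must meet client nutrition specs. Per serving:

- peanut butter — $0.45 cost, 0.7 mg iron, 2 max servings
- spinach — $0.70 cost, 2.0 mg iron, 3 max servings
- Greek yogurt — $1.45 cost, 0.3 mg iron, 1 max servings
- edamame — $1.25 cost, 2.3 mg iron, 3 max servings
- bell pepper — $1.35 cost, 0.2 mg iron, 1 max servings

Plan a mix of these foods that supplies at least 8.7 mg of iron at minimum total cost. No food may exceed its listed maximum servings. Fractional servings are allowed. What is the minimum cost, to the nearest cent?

Cost per mg of iron: spinach $0.3500, edamame $0.5435, peanut butter $0.6429, Greek yogurt $4.8333, bell pepper $6.7500.
Take 3 servings of spinach: +6.0 mg iron for $2.10 (total $2.10, still need 2.7 mg).
Take 1.174 servings of edamame: +2.7 mg iron for $1.47 (total $3.57, still need 0.0 mg).
Filling from the cheapest source first is optimal under one linear minimum: $3.57.

$3.57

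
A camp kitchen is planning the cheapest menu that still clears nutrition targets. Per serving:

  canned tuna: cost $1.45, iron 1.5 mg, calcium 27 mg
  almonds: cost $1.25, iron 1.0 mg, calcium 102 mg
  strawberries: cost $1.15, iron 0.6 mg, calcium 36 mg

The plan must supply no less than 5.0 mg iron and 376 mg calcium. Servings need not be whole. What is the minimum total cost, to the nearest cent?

Check every corner: each single food scaled to meet both minima, and each pair solved so both constraints bind.
canned tuna only: max(5.0/1.5, 376/27) = 13.93 servings → $20.19.
almonds only: max(5.0/1.0, 376/102) = 5 servings → $6.25.
strawberries only: max(5.0/0.6, 376/36) = 10.44 servings → $12.01.
canned tuna + almonds with both tight: 1.063 servings and 3.405 servings → $5.80.
canned tuna + strawberries with both targets exact would need a negative amount; discard.
almonds + strawberries with both tight: 1.81 servings and 5.317 servings → $8.38.
Cheapest feasible corner: $5.80.

$5.80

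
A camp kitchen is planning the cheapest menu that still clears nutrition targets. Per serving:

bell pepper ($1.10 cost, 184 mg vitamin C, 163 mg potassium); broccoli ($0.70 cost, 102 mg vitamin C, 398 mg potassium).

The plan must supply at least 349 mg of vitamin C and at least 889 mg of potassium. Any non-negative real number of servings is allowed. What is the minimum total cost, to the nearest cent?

Compare the cost at each extreme point of the feasible region.
bell pepper only: max(349/184, 889/163) = 5.454 servings → $6.00.
broccoli only: max(349/102, 889/398) = 3.422 servings → $2.40.
bell pepper + broccoli with both tight: 0.8519 servings and 1.885 servings → $2.26.
The minimum over all feasible corners is $2.26.

$2.26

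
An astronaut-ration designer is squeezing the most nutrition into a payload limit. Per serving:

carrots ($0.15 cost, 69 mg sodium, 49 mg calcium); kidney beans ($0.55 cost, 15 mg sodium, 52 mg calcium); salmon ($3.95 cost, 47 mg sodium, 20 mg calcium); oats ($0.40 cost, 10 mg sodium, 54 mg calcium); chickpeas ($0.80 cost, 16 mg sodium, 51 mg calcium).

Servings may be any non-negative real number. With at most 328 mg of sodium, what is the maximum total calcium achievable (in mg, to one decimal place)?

1771.2 mg

Calcium per mg sodium: oats 5.4, kidney beans 3.467, chickpeas 3.188, carrots 0.7101, salmon 0.4255.
With no serving limits, spend the whole sodium allowance on oats: 328 mg / 10 mg × 54 mg = 1771.2 mg.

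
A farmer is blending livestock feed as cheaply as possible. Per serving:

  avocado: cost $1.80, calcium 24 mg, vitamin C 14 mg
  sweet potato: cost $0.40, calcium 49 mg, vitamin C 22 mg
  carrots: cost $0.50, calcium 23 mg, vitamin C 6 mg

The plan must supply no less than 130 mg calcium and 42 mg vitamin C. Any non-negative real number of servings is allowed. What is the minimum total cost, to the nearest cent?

The cheapest plan sits at a corner of the feasible region — with two constraints it uses at most two foods.
avocado only: max(130/24, 42/14) = 5.417 servings → $9.75.
sweet potato only: max(130/49, 42/22) = 2.653 servings → $1.06.
carrots only: max(130/23, 42/6) = 7 servings → $3.50.
avocado + sweet potato: the both-tight solution has a negative serving — not a feasible corner.
avocado + carrots with both tight: 1.045 servings and 4.562 servings → $4.16.
sweet potato + carrots with both tight: 0.8774 servings and 3.783 servings → $2.24.
So the least-cost plan costs $1.06.

$1.06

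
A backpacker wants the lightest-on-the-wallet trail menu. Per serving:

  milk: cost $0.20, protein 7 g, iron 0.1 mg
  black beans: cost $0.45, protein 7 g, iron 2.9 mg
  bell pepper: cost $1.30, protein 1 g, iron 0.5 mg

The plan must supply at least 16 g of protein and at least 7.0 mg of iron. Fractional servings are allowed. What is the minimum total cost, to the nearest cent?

$1.09

Minimising a linear cost over {protein ≥ 16, iron ≥ 7.0, servings ≥ 0} — the optimum is at a vertex, using one or two foods.
milk only: max(16/7, 7.0/0.1) = 70 servings → $14.00.
black beans only: max(16/7, 7.0/2.9) = 2.414 servings → $1.09.
bell pepper only: max(16/1, 7.0/0.5) = 16 servings → $20.80.
milk + black beans: the both-tight solution has a negative serving — not a feasible corner.
milk + bell pepper with both tight: 0.2941 servings and 13.94 servings → $18.18.
black beans + bell pepper with both tight: 1.667 servings and 4.333 servings → $6.38.
So the least-cost plan costs $1.09.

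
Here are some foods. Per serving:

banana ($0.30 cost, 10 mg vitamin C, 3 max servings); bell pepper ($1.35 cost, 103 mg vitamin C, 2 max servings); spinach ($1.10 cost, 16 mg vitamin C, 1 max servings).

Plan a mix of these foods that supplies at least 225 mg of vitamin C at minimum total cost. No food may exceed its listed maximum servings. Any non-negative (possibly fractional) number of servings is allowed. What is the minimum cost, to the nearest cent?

$3.27

Cost per mg of vitamin C: bell pepper $0.0131, banana $0.0300, spinach $0.0688.
Take 2 servings of bell pepper: +206.0 mg vitamin C for $2.70 (total $2.70, still need 19.0 mg).
Take 1.9 servings of banana: +19.0 mg vitamin C for $0.57 (total $3.27, still need 0.0 mg).
Filling from the cheapest source first is optimal under one linear minimum: $3.27.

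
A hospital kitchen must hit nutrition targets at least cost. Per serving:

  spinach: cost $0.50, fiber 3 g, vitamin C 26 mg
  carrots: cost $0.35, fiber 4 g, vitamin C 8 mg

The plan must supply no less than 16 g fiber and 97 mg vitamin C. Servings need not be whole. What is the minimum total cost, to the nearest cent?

An LP optimum is at a vertex; with two nutrient constraints at most two foods are used. Check each candidate.
spinach only: max(16/3, 97/26) = 5.333 servings → $2.67.
carrots only: max(16/4, 97/8) = 12.12 servings → $4.24.
spinach + carrots with both tight: 3.25 servings and 1.562 servings → $2.17.
So the least-cost plan costs $2.17.

$2.17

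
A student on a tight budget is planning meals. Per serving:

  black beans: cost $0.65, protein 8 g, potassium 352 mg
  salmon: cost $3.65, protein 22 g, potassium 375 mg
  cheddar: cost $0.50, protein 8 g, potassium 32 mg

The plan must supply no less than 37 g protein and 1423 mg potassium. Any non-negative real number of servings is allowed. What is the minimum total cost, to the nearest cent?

Two binding constraints pin down two serving amounts, so the optimal mix uses at most two foods. The candidates are each food alone (scaled to the tighter of protein/potassium) and each pair with both constraints tight.
black beans only: max(37/8, 1423/352) = 4.625 servings → $3.01.
salmon only: max(37/22, 1423/375) = 3.795 servings → $13.85.
cheddar only: max(37/8, 1423/32) = 44.47 servings → $22.23.
black beans + salmon with both tight: 3.674 servings and 0.3457 servings → $3.65.
black beans + cheddar with both tight: 3.984 servings and 0.6406 servings → $2.91.
salmon + cheddar: intersection lies outside the first quadrant.
So the least-cost plan costs $2.91.

$2.91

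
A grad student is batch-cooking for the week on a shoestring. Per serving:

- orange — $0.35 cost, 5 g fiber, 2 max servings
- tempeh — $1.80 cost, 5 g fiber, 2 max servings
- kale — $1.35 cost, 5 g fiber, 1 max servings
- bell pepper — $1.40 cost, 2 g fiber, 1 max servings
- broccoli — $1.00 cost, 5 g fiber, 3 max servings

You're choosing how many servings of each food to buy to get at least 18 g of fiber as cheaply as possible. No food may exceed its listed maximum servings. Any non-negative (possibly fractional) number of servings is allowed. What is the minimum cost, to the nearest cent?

Cost per g of fiber: orange $0.0700, broccoli $0.2000, kale $0.2700, tempeh $0.3600, bell pepper $0.7000.
Take 2 servings of orange: +10.0 g fiber for $0.70 (total $0.70, still need 8.0 g).
Take 1.6 servings of broccoli: +8.0 g fiber for $1.60 (total $2.30, still need 0.0 g).
Filling from the cheapest source first is optimal under one linear minimum: $2.30.

$2.30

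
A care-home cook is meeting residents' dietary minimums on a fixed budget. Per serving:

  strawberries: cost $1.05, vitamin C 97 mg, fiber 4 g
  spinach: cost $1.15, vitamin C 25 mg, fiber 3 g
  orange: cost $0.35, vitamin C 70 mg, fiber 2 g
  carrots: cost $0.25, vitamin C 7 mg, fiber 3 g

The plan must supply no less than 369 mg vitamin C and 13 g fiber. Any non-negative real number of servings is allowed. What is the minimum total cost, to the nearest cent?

$2.03

Two binding constraints pin down two serving amounts, so the optimal mix uses at most two foods. The candidates are each food alone (scaled to the tighter of vitamin C/fiber) and each pair with both constraints tight.
strawberries only: max(369/97, 13/4) = 3.804 servings → $3.99.
spinach only: max(369/25, 13/3) = 14.76 servings → $16.97.
orange only: max(369/70, 13/2) = 6.5 servings → $2.27.
carrots only: max(369/7, 13/3) = 52.71 servings → $13.18.
strawberries + spinach with both targets exact would need a negative amount; discard.
strawberries + orange with both tight: 2 servings and 2.5 servings → $2.98.
strawberries + carrots with both targets exact would need a negative amount; discard.
spinach + orange with both tight: 1.075 servings and 4.888 servings → $2.95.
spinach + carrots with both targets exact would need a negative amount; discard.
orange + carrots with both tight: 5.184 servings and 0.8776 servings → $2.03.
Cheapest feasible corner: $2.03.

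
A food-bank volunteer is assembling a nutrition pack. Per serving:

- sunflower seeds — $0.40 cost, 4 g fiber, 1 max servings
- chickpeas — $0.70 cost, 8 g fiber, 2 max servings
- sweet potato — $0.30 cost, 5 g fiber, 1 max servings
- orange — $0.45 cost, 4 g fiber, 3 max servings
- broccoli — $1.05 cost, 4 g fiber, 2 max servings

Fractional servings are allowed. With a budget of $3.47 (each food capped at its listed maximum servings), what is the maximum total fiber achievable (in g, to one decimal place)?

37.1 g

Fiber per dollar: sweet potato 16.67, chickpeas 11.43, sunflower seeds 10, orange 8.889, broccoli 3.81.
Take 1 serving of sweet potato: spends $0.30, +5.0 g fiber (running total 5.0 g).
Take 2 servings of chickpeas: spends $1.40, +16.0 g fiber (running total 21.0 g).
Take 1 serving of sunflower seeds: spends $0.40, +4.0 g fiber (running total 25.0 g).
Take 3 servings of orange: spends $1.35, +12.0 g fiber (running total 37.0 g).
Take 0.01905 servings of broccoli: spends $0.02, +0.1 g fiber (running total 37.1 g).
Filling greedily by fiber-per-dollar is optimal for one linear limit, giving 37.1 g.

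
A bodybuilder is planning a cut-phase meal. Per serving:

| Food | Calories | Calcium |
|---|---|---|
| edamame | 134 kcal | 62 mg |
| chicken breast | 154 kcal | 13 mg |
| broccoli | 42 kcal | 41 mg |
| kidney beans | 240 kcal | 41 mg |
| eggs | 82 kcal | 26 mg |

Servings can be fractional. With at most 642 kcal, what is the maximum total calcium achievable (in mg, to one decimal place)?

Calcium per kcal: broccoli 0.9762, edamame 0.4627, eggs 0.3171, kidney beans 0.1708, chicken breast 0.08442.
With no serving limits, spend the whole calories allowance on broccoli: 642 kcal / 42 kcal × 41 mg = 626.7 mg.

626.7 mg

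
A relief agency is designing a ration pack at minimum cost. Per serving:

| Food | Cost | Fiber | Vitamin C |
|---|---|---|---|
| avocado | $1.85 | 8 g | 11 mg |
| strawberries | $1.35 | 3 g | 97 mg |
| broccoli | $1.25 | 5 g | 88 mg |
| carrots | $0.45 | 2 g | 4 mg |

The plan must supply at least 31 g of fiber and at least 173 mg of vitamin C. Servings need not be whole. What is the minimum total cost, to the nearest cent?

$7.15

This is a tiny linear program; its minimum lies at a vertex of the feasible set. List the vertices and price them.
avocado only: max(31/8, 173/11) = 15.73 servings → $29.10.
strawberries only: max(31/3, 173/97) = 10.33 servings → $13.95.
broccoli only: max(31/5, 173/88) = 6.2 servings → $7.75.
carrots only: max(31/2, 173/4) = 43.25 servings → $19.46.
avocado + strawberries with both tight: 3.349 servings and 1.404 servings → $8.09.
avocado + broccoli with both tight: 2.871 servings and 1.607 servings → $7.32.
avocado + carrots with both targets exact would need a negative amount; discard.
strawberries + broccoli: the both-tight solution has a negative serving — not a feasible corner.
strawberries + carrots with both tight: 1.22 servings and 13.67 servings → $7.80.
broccoli + carrots with both tight: 1.423 servings and 11.94 servings → $7.15.
The minimum over all feasible corners is $7.15.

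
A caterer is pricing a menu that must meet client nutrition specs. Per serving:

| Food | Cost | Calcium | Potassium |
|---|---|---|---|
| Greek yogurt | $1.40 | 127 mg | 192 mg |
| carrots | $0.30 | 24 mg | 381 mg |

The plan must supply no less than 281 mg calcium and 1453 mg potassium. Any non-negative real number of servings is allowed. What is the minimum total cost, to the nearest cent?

$3.20

With two linear requirements the optimum uses one or two foods; enumerate the corners.
Greek yogurt only: max(281/127, 1453/192) = 7.568 servings → $10.59.
carrots only: max(281/24, 1453/381) = 11.71 servings → $3.51.
Greek yogurt + carrots with both tight: 1.649 servings and 2.983 servings → $3.20.
So the least-cost plan costs $3.20.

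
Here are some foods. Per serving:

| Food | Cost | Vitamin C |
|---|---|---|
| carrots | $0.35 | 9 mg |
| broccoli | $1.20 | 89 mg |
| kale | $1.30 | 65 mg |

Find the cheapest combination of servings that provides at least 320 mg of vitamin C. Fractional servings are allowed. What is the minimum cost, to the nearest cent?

$4.31

Cost per mg of vitamin C: broccoli $0.0135, kale $0.0200, carrots $0.0389.
With no serving limits, use only broccoli: 320 mg / 89 mg = 3.596 servings × $1.20 = $4.31.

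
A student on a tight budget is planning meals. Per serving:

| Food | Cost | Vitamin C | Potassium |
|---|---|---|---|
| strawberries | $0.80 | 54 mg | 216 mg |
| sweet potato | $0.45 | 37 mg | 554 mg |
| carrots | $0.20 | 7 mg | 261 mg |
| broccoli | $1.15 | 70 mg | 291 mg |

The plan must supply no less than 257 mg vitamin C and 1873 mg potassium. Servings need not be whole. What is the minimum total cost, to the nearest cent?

With two linear requirements the optimum uses one or two foods; enumerate the corners.
strawberries only: max(257/54, 1873/216) = 8.671 servings → $6.94.
sweet potato only: max(257/37, 1873/554) = 6.946 servings → $3.13.
carrots only: max(257/7, 1873/261) = 36.71 servings → $7.34.
broccoli only: max(257/70, 1873/291) = 6.436 servings → $7.40.
strawberries + sweet potato with both tight: 3.333 servings and 2.081 servings → $3.60.
strawberries + carrots with both tight: 4.289 servings and 3.627 servings → $4.16.
strawberries + broccoli: the both-tight solution has a negative serving — not a feasible corner.
sweet potato + carrots: the both-tight solution has a negative serving — not a feasible corner.
sweet potato + broccoli with both tight: 2.011 servings and 2.609 servings → $3.90.
carrots + broccoli with both tight: 3.47 servings and 3.324 servings → $4.52.
The minimum over all feasible corners is $3.13.

$3.13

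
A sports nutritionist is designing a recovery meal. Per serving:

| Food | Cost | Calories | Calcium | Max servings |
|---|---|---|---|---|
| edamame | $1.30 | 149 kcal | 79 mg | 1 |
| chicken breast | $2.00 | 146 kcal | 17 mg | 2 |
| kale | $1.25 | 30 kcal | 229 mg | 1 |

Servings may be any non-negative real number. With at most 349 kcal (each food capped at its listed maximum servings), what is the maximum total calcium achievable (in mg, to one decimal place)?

Calcium per kcal: kale 7.633, edamame 0.5302, chicken breast 0.1164.
Take 1 serving of kale: uses 30 kcal, +229.0 mg calcium (running total 229.0 mg).
Take 1 serving of edamame: uses 149 kcal, +79.0 mg calcium (running total 308.0 mg).
Take 1.164 servings of chicken breast: uses 170 kcal, +19.8 mg calcium (running total 327.8 mg).
Greedy by best ratio exhausts the calories allowance optimally: 327.8 mg.

327.8 mg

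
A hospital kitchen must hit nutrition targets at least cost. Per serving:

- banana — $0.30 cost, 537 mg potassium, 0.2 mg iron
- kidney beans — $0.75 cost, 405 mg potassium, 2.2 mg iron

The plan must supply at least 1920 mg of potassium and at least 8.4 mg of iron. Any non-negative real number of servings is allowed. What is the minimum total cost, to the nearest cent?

$3.04

banana only: max(1920/537, 8.4/0.2) = 42 servings → $12.60.
kidney beans only: max(1920/405, 8.4/2.2) = 4.741 servings → $3.56.
banana + kidney beans with both tight: 0.747 servings and 3.75 servings → $3.04.
The minimum over all feasible corners is $3.04.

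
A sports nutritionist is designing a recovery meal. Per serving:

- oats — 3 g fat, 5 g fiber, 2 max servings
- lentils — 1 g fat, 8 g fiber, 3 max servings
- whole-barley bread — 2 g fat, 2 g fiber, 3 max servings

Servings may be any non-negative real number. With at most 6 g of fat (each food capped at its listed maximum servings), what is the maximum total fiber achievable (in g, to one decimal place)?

29.0 g

Fiber per g fat: lentils 8, oats 1.667, whole-barley bread 1.
Take 3 servings of lentils: uses 3 g fat, +24.0 g fiber (running total 24.0 g).
Take 1 serving of oats: uses 3 g fat, +5.0 g fiber (running total 29.0 g).
Greedy by best ratio exhausts the fat allowance optimally: 29.0 g.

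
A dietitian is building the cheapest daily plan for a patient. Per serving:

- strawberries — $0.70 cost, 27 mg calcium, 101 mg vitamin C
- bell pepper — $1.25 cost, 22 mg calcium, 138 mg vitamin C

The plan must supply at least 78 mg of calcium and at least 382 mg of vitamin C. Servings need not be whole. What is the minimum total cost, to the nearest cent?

$2.65

At the optimum either one food covers both requirements or two foods hit both targets exactly; no other combination can be cheaper.
strawberries only: max(78/27, 382/101) = 3.782 servings → $2.65.
bell pepper only: max(78/22, 382/138) = 3.545 servings → $4.43.
strawberries + bell pepper with both tight: 1.569 servings and 1.62 servings → $3.12.
Cheapest feasible corner: $2.65.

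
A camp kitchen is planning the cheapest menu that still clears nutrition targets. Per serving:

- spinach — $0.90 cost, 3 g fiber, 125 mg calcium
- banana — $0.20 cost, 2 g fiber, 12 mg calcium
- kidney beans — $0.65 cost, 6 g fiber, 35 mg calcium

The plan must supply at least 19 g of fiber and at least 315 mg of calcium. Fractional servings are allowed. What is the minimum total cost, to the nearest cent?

$3.03

Check every corner: each single food scaled to meet both minima, and each pair solved so both constraints bind.
spinach only: max(19/3, 315/125) = 6.333 servings → $5.70.
banana only: max(19/2, 315/12) = 26.25 servings → $5.25.
kidney beans only: max(19/6, 315/35) = 9 servings → $5.85.
spinach + banana with both tight: 1.879 servings and 6.682 servings → $3.03.
spinach + kidney beans with both tight: 1.899 servings and 2.217 servings → $3.15.
banana + kidney beans: the both-tight solution has a negative serving — not a feasible corner.
So the least-cost plan costs $3.03.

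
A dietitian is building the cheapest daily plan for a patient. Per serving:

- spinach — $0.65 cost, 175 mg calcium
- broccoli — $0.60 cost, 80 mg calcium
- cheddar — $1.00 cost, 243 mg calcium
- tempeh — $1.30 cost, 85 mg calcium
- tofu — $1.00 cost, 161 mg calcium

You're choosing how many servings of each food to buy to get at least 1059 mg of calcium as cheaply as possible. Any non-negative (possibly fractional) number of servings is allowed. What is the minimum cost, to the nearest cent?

$3.93

Cost per mg of calcium: spinach $0.0037, cheddar $0.0041, tofu $0.0062, broccoli $0.0075, tempeh $0.0153.
With no serving limits, use only spinach: 1059 mg / 175 mg = 6.051 servings × $0.65 = $3.93.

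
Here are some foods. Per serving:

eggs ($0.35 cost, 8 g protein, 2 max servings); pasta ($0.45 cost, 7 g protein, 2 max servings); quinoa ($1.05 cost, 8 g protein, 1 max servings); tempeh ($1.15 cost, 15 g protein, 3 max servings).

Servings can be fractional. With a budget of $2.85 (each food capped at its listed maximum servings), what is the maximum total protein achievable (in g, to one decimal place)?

46.3 g

Protein per dollar: eggs 22.86, pasta 15.56, tempeh 13.04, quinoa 7.619.
Take 2 servings of eggs: spends $0.70, +16.0 g protein (running total 16.0 g).
Take 2 servings of pasta: spends $0.90, +14.0 g protein (running total 30.0 g).
Take 1.087 servings of tempeh: spends $1.25, +16.3 g protein (running total 46.3 g).
Filling greedily by protein-per-dollar is optimal for one linear limit, giving 46.3 g.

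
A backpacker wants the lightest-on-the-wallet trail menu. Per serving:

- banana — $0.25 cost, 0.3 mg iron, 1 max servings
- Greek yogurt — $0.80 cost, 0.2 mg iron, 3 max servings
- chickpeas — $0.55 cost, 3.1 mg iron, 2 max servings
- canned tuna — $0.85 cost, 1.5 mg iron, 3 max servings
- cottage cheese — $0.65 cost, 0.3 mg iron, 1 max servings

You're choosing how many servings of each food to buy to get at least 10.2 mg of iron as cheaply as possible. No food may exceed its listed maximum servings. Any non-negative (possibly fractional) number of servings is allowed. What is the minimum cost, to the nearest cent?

$3.37

Cost per mg of iron: chickpeas $0.1774, canned tuna $0.5667, banana $0.8333, cottage cheese $2.1667, Greek yogurt $4.0000.
Take 2 servings of chickpeas: +6.2 mg iron for $1.10 (total $1.10, still need 4.0 mg).
Take 2.667 servings of canned tuna: +4.0 mg iron for $2.27 (total $3.37, still need 0.0 mg).
Filling from the cheapest source first is optimal under one linear minimum: $3.37.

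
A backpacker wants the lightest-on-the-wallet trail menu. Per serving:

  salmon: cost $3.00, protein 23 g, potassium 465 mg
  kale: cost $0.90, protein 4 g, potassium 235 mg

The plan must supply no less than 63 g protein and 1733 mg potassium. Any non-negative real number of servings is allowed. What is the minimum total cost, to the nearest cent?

$9.34

An LP optimum is at a vertex; with two nutrient constraints at most two foods are used. Check each candidate.
salmon only: max(63/23, 1733/465) = 3.727 servings → $11.18.
kale only: max(63/4, 1733/235) = 15.75 servings → $14.18.
salmon + kale with both tight: 2.221 servings and 2.98 servings → $9.34.
Cheapest feasible corner: $9.34.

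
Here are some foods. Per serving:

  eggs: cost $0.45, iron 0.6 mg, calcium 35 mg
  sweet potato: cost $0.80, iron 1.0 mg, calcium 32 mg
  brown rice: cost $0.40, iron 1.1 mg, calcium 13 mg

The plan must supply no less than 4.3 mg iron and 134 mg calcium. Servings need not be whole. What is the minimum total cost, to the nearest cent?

A basic optimal solution has at most two foods positive. Try each food alone and each pair with both targets met exactly.
eggs only: max(4.3/0.6, 134/35) = 7.167 servings → $3.23.
sweet potato only: max(4.3/1.0, 134/32) = 4.3 servings → $3.44.
brown rice only: max(4.3/1.1, 134/13) = 10.31 servings → $4.12.
eggs + sweet potato: the both-tight solution has a negative serving — not a feasible corner.
eggs + brown rice with both tight: 2.98 servings and 2.283 servings → $2.25.
sweet potato + brown rice with both tight: 4.122 servings and 0.1622 servings → $3.36.
The minimum over all feasible corners is $2.25.

$2.25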